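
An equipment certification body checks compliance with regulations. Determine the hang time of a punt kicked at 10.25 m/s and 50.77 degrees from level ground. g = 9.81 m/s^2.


T = 2*v*sin(theta)/g
sin(theta) = sin(50.77 deg) = 0.7746
T = 2*10.25*0.7746 / 9.81
T = 15.8796 / 9.81 = 1.6187 s

1.6187 s


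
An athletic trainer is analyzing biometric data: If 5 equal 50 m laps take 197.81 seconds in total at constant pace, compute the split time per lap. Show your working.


Split time = total_time / n_laps = 197.81 / 5
Split time = 39.562 s per lap

39.562 s


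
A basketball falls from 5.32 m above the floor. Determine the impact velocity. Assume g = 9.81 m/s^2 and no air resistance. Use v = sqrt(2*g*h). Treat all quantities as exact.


v = sqrt(2 * g * h)
v = sqrt(2 * 9.81 * 5.32)
v = sqrt(104.3784) = 10.2166 m/s

10.2166 m/s


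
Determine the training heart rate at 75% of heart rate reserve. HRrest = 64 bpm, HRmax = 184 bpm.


Target = HRrest + pct*(HRmax - HRrest)
Heart rate reserve = HRmax - HRrest = 184 - 64 = 120 bpm
Fraction = 75% = 0.75
Target = 64 + 0.75 * 120
Target = 64 + 90 = 154 bpm

154 bpm


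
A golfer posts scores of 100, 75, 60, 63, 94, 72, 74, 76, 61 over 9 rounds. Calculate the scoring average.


Average = sum / n
Sum = 675
Average = 675 / 9 = 75

75


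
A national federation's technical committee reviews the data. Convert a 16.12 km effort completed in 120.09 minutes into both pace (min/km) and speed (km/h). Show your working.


Pace = time / distance = 120.09 min / 16.12 km = 7.4498 min/km
Speed = distance / time_in_hours = 16.12 / 2.0015 hr
Speed = 8.054 km/h

7.4498 min/km, 8.054 km/h


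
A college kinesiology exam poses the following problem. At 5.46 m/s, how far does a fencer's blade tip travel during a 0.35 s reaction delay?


d = v * t
d = 5.46 * 0.35
d = 1.911 m

1.911 m


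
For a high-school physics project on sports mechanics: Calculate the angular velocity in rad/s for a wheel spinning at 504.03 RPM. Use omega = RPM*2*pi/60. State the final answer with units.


omega = RPM * 2 * pi / 60
omega = 504.03 * 2 * 3.14159 / 60
omega = 3166.9139 / 60 = 52.7819 rad/s

52.7819 rad/s


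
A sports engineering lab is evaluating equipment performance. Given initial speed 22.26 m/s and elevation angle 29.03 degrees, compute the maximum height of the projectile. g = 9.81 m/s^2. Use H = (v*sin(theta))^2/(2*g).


H = (v*sin(theta))^2 / (2*g)
vy = v*sin(theta) = 22.26 * sin(29.03 deg) = 10.8021 m/s
H = vy^2 / (2*g) = 116.6844 / (2*9.81)
H = 116.6844 / 19.62 = 5.9472 m

5.9472 m


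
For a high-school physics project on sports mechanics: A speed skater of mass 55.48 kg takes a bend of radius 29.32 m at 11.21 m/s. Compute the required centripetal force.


Fc = m * v^2 / r
v^2 = 11.21^2 = 125.6641
Fc = 55.48 * 125.6641 / 29.32
Fc = 6971.8443 / 29.32 = 237.7846 N

237.7846 N


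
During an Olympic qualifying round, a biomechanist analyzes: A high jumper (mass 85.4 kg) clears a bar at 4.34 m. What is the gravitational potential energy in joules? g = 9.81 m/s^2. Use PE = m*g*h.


PE = m * g * h
PE = 85.4 * 9.81 * 4.34
PE = 837.774 * 4.34 = 3635.9392 J

3635.9392 J


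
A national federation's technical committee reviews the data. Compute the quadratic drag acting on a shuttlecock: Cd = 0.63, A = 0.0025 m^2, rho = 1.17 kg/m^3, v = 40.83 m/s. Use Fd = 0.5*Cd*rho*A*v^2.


Fd = 0.5 * Cd * rho * A * v^2
Fd = 0.5 * 0.63 * 1.17 * 0.0025 * 40.83^2
v^2 = 1667.0889
Fd = 0.5 * 0.63 * 1.17 * 0.0025 * 1667.0889 = 1.536 N

1.536 N


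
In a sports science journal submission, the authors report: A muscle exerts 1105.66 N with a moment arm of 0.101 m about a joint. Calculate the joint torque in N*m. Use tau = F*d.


tau = F * d
tau = 1105.66 * 0.101
tau = 111.6717 N*m

111.6717 N*m


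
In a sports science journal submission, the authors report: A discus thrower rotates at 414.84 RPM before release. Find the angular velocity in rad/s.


omega = RPM * 2 * pi / 60
omega = 414.84 * 2 * 3.14159 / 60
omega = 2606.5166 / 60 = 43.4419 rad/s

43.4419 rad/s


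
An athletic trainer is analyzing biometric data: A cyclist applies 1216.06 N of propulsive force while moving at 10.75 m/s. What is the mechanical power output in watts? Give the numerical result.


P = F * v
P = 1216.06 * 10.75
P = 13072.645 W

13072.645 W


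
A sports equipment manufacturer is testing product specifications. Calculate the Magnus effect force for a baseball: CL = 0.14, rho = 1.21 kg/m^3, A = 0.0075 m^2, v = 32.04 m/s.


FM = 0.5 * CL * rho * A * v^2
FM = 0.5 * 0.14 * 1.21 * 0.0075 * 32.04^2
v^2 = 1026.5616
FM = 0.5 * 0.14 * 1.21 * 0.0075 * 1026.5616 = 0.6521 N

0.6521 N


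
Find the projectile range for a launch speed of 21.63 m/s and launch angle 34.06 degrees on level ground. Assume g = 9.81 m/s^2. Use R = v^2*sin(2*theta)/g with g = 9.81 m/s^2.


R = v^2 * sin(2*theta) / g
Convert angle to radians: theta = 34.06 deg = 0.5945 rad
sin(2*theta) = sin(1.1889) = 0.928
R = 21.63^2 * 0.928 / 9.81
R = 467.8569 * 0.928 / 9.81 = 44.2564 m

44.2564 m


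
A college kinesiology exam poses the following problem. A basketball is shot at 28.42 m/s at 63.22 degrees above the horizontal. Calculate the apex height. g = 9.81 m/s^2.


H = (v*sin(theta))^2 / (2*g)
vy = v*sin(theta) = 28.42 * sin(63.22 deg) = 25.3718 m/s
H = vy^2 / (2*g) = 643.7262 / (2*9.81)
H = 643.7262 / 19.62 = 32.8097 m

32.8097 m


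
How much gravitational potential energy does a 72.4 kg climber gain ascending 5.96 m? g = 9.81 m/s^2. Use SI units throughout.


PE = m * g * h
PE = 72.4 * 9.81 * 5.96
PE = 710.244 * 5.96 = 4233.0542 J

4233.0542 J


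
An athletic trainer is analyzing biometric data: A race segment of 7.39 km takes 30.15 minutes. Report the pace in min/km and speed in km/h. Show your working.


Pace = time / distance = 30.15 min / 7.39 km = 4.0798 min/km
Speed = distance / time_in_hours = 7.39 / 0.5025 hr
Speed = 14.7065 km/h

4.0798 min/km, 14.7065 km/h


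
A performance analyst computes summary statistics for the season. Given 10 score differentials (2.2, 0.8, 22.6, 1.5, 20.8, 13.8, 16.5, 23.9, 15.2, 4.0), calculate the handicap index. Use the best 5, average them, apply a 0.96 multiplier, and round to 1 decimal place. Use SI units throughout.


All differentials: 2.2, 0.8, 22.6, 1.5, 20.8, 13.8, 16.5, 23.9, 15.2, 4.0
Sorted: 0.8, 1.5, 2.2, 4.0, 13.8, 15.2, 16.5, 20.8, 22.6, 23.9
Best 5: 0.8, 1.5, 2.2, 4.0, 13.8
Average of best = 22.3 / 5 = 4.46
Raw index = 4.46 * 0.96 = 4.2816
Handicap index = round(4.2816, 1) = 4.3

4.3


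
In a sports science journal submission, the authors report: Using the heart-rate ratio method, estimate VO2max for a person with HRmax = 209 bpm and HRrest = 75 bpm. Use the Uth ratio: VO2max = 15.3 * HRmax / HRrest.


VO2max = 15.3 * HRmax / HRrest
VO2max = 15.3 * 209 / 75
VO2max = 3197.7 / 75 = 42.636 mL/kg/min

42.636 mL/kg/min


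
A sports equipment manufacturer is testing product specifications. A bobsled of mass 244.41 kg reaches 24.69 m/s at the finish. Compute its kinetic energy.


KE = 0.5 * m * v^2
KE = 0.5 * 244.41 * 24.69^2
KE = 0.5 * 244.41 * 609.5961 = 74495.6914 J

74495.6914 J


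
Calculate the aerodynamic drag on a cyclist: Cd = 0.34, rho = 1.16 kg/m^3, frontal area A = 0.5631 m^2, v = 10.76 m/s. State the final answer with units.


Fd = 0.5 * Cd * rho * A * v^2
Fd = 0.5 * 0.34 * 1.16 * 0.5631 * 10.76^2
v^2 = 115.7776
Fd = 0.5 * 0.34 * 1.16 * 0.5631 * 115.7776 = 12.8563 N

12.8563 N


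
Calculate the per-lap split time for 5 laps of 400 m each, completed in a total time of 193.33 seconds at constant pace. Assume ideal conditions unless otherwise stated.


Split time = total_time / n_laps = 193.33 / 5
Split time = 38.666 s per lap

38.666 s


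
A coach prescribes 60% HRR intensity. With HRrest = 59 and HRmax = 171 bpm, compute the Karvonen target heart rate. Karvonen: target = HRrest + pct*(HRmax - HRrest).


Target = HRrest + pct*(HRmax - HRrest)
Heart rate reserve = HRmax - HRrest = 171 - 59 = 112 bpm
Fraction = 60% = 0.6
Target = 59 + 0.6 * 112
Target = 59 + 67.2 = 126.2 bpm

126.2 bpm


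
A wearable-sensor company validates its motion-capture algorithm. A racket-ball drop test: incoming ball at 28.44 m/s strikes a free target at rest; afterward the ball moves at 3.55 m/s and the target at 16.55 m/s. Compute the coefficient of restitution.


e = (v2_after - v1_after) / (v1_before - v2_before)
Numerator = 16.55 - 3.55 = 13
Denominator = 28.44 - 0 = 28.44
e = 13 / 28.44 = 0.4571

0.4571


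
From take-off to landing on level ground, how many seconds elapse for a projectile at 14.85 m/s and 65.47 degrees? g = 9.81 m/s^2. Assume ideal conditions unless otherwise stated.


T = 2*v*sin(theta)/g
sin(theta) = sin(65.47 deg) = 0.9097
T = 2*14.85*0.9097 / 9.81
T = 27.0194 / 9.81 = 2.7543 s

2.7543 s


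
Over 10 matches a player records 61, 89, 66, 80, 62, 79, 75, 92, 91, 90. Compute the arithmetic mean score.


Average = sum / n
Sum = 785
Average = 785 / 10 = 78.5

78.5


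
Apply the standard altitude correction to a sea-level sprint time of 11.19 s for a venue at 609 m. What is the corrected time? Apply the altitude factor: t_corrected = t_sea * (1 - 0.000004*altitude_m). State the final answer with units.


Correction factor = 1 - 0.000004 * 609 = 0.997564
t_corrected = t_sea * factor = 11.19 * 0.997564
t_corrected = 11.1627 s

11.1627 s


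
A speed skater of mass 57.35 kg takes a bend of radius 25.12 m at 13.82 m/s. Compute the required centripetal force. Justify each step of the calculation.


Fc = m * v^2 / r
v^2 = 13.82^2 = 190.9924
Fc = 57.35 * 190.9924 / 25.12
Fc = 10953.4141 / 25.12 = 436.0436 N

436.0436 N


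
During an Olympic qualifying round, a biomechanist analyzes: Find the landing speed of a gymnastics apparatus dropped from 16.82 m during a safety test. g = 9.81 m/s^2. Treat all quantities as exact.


v = sqrt(2 * g * h)
v = sqrt(2 * 9.81 * 16.82)
v = sqrt(330.0084) = 18.1661 m/s

18.1661 m/s


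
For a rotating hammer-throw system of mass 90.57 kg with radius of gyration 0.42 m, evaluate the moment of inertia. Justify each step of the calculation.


I = m * k^2
I = 90.57 * 0.42^2
I = 90.57 * 0.1764 = 15.9765 kg*m^2

15.9765 kg*m^2


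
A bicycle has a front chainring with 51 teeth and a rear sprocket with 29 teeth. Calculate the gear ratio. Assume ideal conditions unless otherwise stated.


GR = front_teeth / rear_teeth
GR = 51 / 29
GR = 1.7586

1.7586


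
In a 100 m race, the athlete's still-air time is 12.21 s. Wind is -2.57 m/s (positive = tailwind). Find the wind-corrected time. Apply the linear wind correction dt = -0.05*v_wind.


dt = -0.05 * v_wind = -0.05 * -2.57 = 0.1285 s
t_corrected = t_still + dt = 12.21 + (0.1285)
t_corrected = 12.3385 s

12.3385 s


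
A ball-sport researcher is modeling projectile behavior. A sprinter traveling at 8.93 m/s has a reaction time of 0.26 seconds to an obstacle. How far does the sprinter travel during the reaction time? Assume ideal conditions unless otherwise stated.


d = v * t
d = 8.93 * 0.26
d = 2.3218 m

2.3218 m


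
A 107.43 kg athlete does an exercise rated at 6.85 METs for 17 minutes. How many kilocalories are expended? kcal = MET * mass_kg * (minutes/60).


kcal = MET * mass * time_hr
Convert time: 17 min = 0.2833 hr
kcal = 6.85 * 107.43 * 0.2833
kcal = 208.5037 kcal

208.5037 kcal


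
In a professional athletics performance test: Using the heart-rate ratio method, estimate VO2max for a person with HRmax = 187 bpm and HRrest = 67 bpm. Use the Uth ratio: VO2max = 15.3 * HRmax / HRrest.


VO2max = 15.3 * HRmax / HRrest
VO2max = 15.3 * 187 / 67
VO2max = 2861.1 / 67 = 42.703 mL/kg/min

42.703 mL/kg/min


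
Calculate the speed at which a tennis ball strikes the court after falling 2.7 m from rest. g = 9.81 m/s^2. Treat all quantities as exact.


v = sqrt(2 * g * h)
v = sqrt(2 * 9.81 * 2.7)
v = sqrt(52.974) = 7.2783 m/s

7.2783 m/s


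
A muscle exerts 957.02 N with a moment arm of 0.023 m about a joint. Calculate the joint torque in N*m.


tau = F * d
tau = 957.02 * 0.023
tau = 22.0115 N*m

22.0115 N*m


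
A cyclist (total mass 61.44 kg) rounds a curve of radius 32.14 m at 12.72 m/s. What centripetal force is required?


Fc = m * v^2 / r
v^2 = 12.72^2 = 161.7984
Fc = 61.44 * 161.7984 / 32.14
Fc = 9940.8937 / 32.14 = 309.2997 N

309.2997 N


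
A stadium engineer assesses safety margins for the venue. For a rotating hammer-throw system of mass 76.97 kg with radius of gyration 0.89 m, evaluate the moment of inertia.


I = m * k^2
I = 76.97 * 0.89^2
I = 76.97 * 0.7921 = 60.9679 kg*m^2

60.9679 kg*m^2


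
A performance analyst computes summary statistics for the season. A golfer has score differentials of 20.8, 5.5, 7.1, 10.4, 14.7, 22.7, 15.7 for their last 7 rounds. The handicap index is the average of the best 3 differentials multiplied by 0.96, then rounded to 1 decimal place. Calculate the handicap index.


All differentials: 20.8, 5.5, 7.1, 10.4, 14.7, 22.7, 15.7
Sorted: 5.5, 7.1, 10.4, 14.7, 15.7, 20.8, 22.7
Best 3: 5.5, 7.1, 10.4
Average of best = 23 / 3 = 7.6667
Raw index = 7.6667 * 0.96 = 7.36
Handicap index = round(7.36, 1) = 7.4

7.4


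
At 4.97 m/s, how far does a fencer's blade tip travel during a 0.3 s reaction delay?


d = v * t
d = 4.97 * 0.3
d = 1.491 m

1.491 m


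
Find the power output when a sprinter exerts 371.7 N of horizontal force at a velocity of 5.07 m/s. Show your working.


P = F * v
P = 371.7 * 5.07
P = 1884.519 W

1884.519 W


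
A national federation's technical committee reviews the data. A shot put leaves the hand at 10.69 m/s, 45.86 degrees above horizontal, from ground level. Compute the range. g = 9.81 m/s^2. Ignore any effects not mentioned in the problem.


R = v^2 * sin(2*theta) / g
Convert angle to radians: theta = 45.86 deg = 0.8004 rad
sin(2*theta) = sin(1.6008) = 0.9995
R = 10.69^2 * 0.9995 / 9.81
R = 114.2761 * 0.9995 / 9.81 = 11.6437 m

11.6437 m


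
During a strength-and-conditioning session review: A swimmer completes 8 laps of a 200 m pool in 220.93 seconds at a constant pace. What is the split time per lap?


Split time = total_time / n_laps = 220.93 / 8
Split time = 27.6163 s per lap

27.6163 s


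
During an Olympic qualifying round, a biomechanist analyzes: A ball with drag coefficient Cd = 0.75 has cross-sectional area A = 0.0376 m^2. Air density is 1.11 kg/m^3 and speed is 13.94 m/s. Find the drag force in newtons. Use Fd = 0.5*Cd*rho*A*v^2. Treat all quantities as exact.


Fd = 0.5 * Cd * rho * A * v^2
Fd = 0.5 * 0.75 * 1.11 * 0.0376 * 13.94^2
v^2 = 194.3236
Fd = 0.5 * 0.75 * 1.11 * 0.0376 * 194.3236 = 3.0414 N

3.0414 N


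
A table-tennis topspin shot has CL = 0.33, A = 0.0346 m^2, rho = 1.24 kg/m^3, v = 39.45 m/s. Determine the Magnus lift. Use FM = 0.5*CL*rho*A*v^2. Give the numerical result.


FM = 0.5 * CL * rho * A * v^2
FM = 0.5 * 0.33 * 1.24 * 0.0346 * 39.45^2
v^2 = 1556.3025
FM = 0.5 * 0.33 * 1.24 * 0.0346 * 1556.3025 = 11.0173 N

11.0173 N


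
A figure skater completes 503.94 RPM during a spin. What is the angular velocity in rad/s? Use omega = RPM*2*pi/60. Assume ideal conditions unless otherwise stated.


omega = RPM * 2 * pi / 60
omega = 503.94 * 2 * 3.14159 / 60
omega = 3166.3484 / 60 = 52.7725 rad/s

52.7725 rad/s


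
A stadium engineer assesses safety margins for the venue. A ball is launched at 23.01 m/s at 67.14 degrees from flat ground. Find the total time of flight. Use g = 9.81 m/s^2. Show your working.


T = 2*v*sin(theta)/g
sin(theta) = sin(67.14 deg) = 0.9215
T = 2*23.01*0.9215 / 9.81
T = 42.4054 / 9.81 = 4.3227 s

4.3227 s


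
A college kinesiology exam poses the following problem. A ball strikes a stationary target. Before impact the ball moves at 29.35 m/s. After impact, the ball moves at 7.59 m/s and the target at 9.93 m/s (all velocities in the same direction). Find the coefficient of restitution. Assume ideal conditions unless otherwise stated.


e = (v2_after - v1_after) / (v1_before - v2_before)
Numerator = 9.93 - 7.59 = 2.34
Denominator = 29.35 - 0 = 29.35
e = 2.34 / 29.35 = 0.0797

0.0797


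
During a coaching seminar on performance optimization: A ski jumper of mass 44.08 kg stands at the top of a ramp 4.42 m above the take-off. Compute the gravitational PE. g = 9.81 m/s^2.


PE = m * g * h
PE = 44.08 * 9.81 * 4.42
PE = 432.4248 * 4.42 = 1911.3176 J

1911.3176 J


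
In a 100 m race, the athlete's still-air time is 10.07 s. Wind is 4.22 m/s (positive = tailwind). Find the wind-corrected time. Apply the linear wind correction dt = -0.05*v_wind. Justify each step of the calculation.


dt = -0.05 * v_wind = -0.05 * 4.22 = -0.211 s
t_corrected = t_still + dt = 10.07 + (-0.211)
t_corrected = 9.859 s

9.859 s


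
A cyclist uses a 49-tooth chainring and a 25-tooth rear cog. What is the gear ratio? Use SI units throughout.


GR = front_teeth / rear_teeth
GR = 49 / 25
GR = 1.96

1.96


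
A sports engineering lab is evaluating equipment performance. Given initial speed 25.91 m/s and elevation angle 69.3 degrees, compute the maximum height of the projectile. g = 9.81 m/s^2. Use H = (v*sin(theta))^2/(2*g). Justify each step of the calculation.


H = (v*sin(theta))^2 / (2*g)
vy = v*sin(theta) = 25.91 * sin(69.3 deg) = 24.2374 m/s
H = vy^2 / (2*g) = 587.4494 / (2*9.81)
H = 587.4494 / 19.62 = 29.9414 m

29.9414 m


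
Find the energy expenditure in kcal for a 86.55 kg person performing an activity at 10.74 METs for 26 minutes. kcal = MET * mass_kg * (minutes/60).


kcal = MET * mass * time_hr
Convert time: 26 min = 0.4333 hr
kcal = 10.74 * 86.55 * 0.4333
kcal = 402.8037 kcal

402.8037 kcal


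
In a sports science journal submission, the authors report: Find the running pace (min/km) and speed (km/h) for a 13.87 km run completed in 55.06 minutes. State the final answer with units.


Pace = time / distance = 55.06 min / 13.87 km = 3.9697 min/km
Speed = distance / time_in_hours = 13.87 / 0.9177 hr
Speed = 15.1144 km/h

3.9697 min/km, 15.1144 km/h


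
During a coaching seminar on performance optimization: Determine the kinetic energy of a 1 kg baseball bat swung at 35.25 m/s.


KE = 0.5 * m * v^2
KE = 0.5 * 1 * 35.25^2
KE = 0.5 * 1 * 1242.5625 = 621.2812 J

621.2812 J


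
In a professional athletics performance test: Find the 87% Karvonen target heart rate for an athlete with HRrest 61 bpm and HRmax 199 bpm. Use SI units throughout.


Target = HRrest + pct*(HRmax - HRrest)
Heart rate reserve = HRmax - HRrest = 199 - 61 = 138 bpm
Fraction = 87% = 0.87
Target = 61 + 0.87 * 138
Target = 61 + 120.06 = 181.06 bpm

181.06 bpm


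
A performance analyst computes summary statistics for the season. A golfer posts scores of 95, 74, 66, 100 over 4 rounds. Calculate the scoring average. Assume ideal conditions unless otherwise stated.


Average = sum / n
Sum = 335
Average = 335 / 4 = 83.75

83.75


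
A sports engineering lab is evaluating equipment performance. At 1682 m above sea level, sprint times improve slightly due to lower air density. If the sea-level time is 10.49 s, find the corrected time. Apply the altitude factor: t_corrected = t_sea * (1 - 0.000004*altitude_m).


Correction factor = 1 - 0.000004 * 1682 = 0.993272
t_corrected = t_sea * factor = 10.49 * 0.993272
t_corrected = 10.4194 s

10.4194 s


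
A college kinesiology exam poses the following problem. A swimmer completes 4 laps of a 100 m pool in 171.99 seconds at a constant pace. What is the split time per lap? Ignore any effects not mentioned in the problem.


Split time = total_time / n_laps = 171.99 / 4
Split time = 42.9975 s per lap

42.9975 s


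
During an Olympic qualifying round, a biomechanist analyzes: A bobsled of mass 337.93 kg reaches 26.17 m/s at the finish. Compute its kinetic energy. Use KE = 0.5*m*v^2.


KE = 0.5 * m * v^2
KE = 0.5 * 337.93 * 26.17^2
KE = 0.5 * 337.93 * 684.8689 = 115718.8737 J

115718.8737 J


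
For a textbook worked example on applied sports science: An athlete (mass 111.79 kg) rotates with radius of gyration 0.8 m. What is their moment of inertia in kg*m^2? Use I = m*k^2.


I = m * k^2
I = 111.79 * 0.8^2
I = 111.79 * 0.64 = 71.5456 kg*m^2

71.5456 kg*m^2


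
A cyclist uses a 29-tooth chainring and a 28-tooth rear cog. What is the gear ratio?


GR = front_teeth / rear_teeth
GR = 29 / 28
GR = 1.0357

1.0357


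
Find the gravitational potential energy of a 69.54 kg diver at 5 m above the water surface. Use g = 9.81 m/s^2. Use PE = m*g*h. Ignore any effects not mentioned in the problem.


PE = m * g * h
PE = 69.54 * 9.81 * 5
PE = 682.1874 * 5 = 3410.937 J

3410.937 J


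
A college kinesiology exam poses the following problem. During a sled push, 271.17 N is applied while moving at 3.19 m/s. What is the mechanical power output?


P = F * v
P = 271.17 * 3.19
P = 865.0323 W

865.0323 W


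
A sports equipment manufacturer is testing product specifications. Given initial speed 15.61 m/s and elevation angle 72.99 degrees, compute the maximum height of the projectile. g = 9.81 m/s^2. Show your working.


H = (v*sin(theta))^2 / (2*g)
vy = v*sin(theta) = 15.61 * sin(72.99 deg) = 14.9271 m/s
H = vy^2 / (2*g) = 222.8189 / (2*9.81)
H = 222.8189 / 19.62 = 11.3567 m

11.3567 m


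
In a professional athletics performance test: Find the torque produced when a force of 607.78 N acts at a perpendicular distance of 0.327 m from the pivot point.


tau = F * d
tau = 607.78 * 0.327
tau = 198.7441 N*m

198.7441 N*m


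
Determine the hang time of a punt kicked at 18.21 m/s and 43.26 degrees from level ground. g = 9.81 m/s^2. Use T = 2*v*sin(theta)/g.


T = 2*v*sin(theta)/g
sin(theta) = sin(43.26 deg) = 0.6853
T = 2*18.21*0.6853 / 9.81
T = 24.959 / 9.81 = 2.5442 s

2.5442 s


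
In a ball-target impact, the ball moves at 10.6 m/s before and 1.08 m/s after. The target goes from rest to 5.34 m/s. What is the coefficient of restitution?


e = (v2_after - v1_after) / (v1_before - v2_before)
Numerator = 5.34 - 1.08 = 4.26
Denominator = 10.6 - 0 = 10.6
e = 4.26 / 10.6 = 0.4019

0.4019


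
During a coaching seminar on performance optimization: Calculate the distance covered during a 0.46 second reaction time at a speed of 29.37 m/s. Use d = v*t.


d = v * t
d = 29.37 * 0.46
d = 13.5102 m

13.5102 m


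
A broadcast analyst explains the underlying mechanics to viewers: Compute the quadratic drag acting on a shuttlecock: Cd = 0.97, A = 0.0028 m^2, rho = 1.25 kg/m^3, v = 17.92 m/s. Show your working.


Fd = 0.5 * Cd * rho * A * v^2
Fd = 0.5 * 0.97 * 1.25 * 0.0028 * 17.92^2
v^2 = 321.1264
Fd = 0.5 * 0.97 * 1.25 * 0.0028 * 321.1264 = 0.5451 N

0.5451 N


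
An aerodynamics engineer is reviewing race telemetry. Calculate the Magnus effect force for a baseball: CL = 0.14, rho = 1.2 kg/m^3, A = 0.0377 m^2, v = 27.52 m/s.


FM = 0.5 * CL * rho * A * v^2
FM = 0.5 * 0.14 * 1.2 * 0.0377 * 27.52^2
v^2 = 757.3504
FM = 0.5 * 0.14 * 1.2 * 0.0377 * 757.3504 = 2.3984 N

2.3984 N


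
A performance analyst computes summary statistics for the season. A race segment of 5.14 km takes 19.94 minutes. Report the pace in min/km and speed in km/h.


Pace = time / distance = 19.94 min / 5.14 km = 3.8794 min/km
Speed = distance / time_in_hours = 5.14 / 0.3323 hr
Speed = 15.4664 km/h

3.8794 min/km, 15.4664 km/h


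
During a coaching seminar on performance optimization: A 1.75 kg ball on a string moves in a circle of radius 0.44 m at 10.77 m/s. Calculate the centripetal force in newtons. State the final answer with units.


Fc = m * v^2 / r
v^2 = 10.77^2 = 115.9929
Fc = 1.75 * 115.9929 / 0.44
Fc = 202.9876 / 0.44 = 461.3354 N

461.3354 N


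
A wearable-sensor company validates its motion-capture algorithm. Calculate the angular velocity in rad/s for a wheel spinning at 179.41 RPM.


omega = RPM * 2 * pi / 60
omega = 179.41 * 2 * 3.14159 / 60
omega = 1127.2663 / 60 = 18.7878 rad/s

18.7878 rad/s


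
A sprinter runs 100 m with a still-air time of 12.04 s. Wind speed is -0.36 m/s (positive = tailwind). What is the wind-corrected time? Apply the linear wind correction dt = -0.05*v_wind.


dt = -0.05 * v_wind = -0.05 * -0.36 = 0.018 s
t_corrected = t_still + dt = 12.04 + (0.018)
t_corrected = 12.058 s

12.058 s


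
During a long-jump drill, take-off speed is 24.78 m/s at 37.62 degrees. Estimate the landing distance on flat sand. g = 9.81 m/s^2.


R = v^2 * sin(2*theta) / g
Convert angle to radians: theta = 37.62 deg = 0.6566 rad
sin(2*theta) = sin(1.3132) = 0.967
R = 24.78^2 * 0.967 / 9.81
R = 614.0484 * 0.967 / 9.81 = 60.5286 m

60.5286 m


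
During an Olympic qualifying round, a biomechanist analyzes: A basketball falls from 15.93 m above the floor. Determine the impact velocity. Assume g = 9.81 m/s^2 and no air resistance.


v = sqrt(2 * g * h)
v = sqrt(2 * 9.81 * 15.93)
v = sqrt(312.5466) = 17.679 m/s

17.679 m/s


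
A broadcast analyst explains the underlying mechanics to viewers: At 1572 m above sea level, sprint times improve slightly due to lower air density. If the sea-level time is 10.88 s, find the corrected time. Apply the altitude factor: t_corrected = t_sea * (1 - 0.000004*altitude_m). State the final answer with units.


Correction factor = 1 - 0.000004 * 1572 = 0.993712
t_corrected = t_sea * factor = 10.88 * 0.993712
t_corrected = 10.8116 s

10.8116 s


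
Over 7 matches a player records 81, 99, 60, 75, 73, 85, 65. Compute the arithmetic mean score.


Average = sum / n
Sum = 538
Average = 538 / 7 = 76.8571

76.8571


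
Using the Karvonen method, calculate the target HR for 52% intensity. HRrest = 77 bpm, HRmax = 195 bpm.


Target = HRrest + pct*(HRmax - HRrest)
Heart rate reserve = HRmax - HRrest = 195 - 77 = 118 bpm
Fraction = 52% = 0.52
Target = 77 + 0.52 * 118
Target = 77 + 61.36 = 138.36 bpm

138.36 bpm


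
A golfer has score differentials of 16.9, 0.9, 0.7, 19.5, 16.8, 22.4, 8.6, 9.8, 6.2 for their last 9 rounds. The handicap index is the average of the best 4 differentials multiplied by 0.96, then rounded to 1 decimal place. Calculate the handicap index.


All differentials: 16.9, 0.9, 0.7, 19.5, 16.8, 22.4, 8.6, 9.8, 6.2
Sorted: 0.7, 0.9, 6.2, 8.6, 9.8, 16.8, 16.9, 19.5, 22.4
Best 4: 0.7, 0.9, 6.2, 8.6
Average of best = 16.4 / 4 = 4.1
Raw index = 4.1 * 0.96 = 3.936
Handicap index = round(3.936, 1) = 3.9

3.9


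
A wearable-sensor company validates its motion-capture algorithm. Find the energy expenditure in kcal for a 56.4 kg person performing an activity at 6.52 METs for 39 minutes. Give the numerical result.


kcal = MET * mass * time_hr
Convert time: 39 min = 0.65 hr
kcal = 6.52 * 56.4 * 0.65
kcal = 239.0232 kcal

239.0232 kcal


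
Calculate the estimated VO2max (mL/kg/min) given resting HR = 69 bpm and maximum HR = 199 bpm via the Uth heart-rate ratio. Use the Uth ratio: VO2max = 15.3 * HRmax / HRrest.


VO2max = 15.3 * HRmax / HRrest
VO2max = 15.3 * 199 / 69
VO2max = 3044.7 / 69 = 44.1261 mL/kg/min

44.1261 mL/kg/min


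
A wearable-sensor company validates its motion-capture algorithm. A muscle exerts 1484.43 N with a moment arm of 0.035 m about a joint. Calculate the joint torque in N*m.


tau = F * d
tau = 1484.43 * 0.035
tau = 51.9551 N*m

51.9551 N*m


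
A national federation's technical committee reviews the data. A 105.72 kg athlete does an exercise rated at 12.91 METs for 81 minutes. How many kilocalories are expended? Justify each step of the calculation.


kcal = MET * mass * time_hr
Convert time: 81 min = 1.35 hr
kcal = 12.91 * 105.72 * 1.35
kcal = 1842.541 kcal

1842.541 kcal


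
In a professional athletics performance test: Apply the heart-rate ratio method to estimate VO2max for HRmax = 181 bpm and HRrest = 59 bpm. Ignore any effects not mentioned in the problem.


VO2max = 15.3 * HRmax / HRrest
VO2max = 15.3 * 181 / 59
VO2max = 2769.3 / 59 = 46.9373 mL/kg/min

46.9373 mL/kg/min


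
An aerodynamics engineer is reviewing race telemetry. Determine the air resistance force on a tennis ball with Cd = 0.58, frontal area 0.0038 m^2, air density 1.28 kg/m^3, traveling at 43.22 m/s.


Fd = 0.5 * Cd * rho * A * v^2
Fd = 0.5 * 0.58 * 1.28 * 0.0038 * 43.22^2
v^2 = 1867.9684
Fd = 0.5 * 0.58 * 1.28 * 0.0038 * 1867.9684 = 2.6349 N

2.6349 N


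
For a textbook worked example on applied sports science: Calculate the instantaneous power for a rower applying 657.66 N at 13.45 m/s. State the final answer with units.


P = F * v
P = 657.66 * 13.45
P = 8845.527 W

8845.527 W


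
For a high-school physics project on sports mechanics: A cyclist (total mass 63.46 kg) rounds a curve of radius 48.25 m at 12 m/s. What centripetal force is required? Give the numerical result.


Fc = m * v^2 / r
v^2 = 12^2 = 144
Fc = 63.46 * 144 / 48.25
Fc = 9138.24 / 48.25 = 189.3936 N

189.3936 N


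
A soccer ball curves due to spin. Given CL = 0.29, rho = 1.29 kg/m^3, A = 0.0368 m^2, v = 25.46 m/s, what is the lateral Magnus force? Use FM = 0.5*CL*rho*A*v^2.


FM = 0.5 * CL * rho * A * v^2
FM = 0.5 * 0.29 * 1.29 * 0.0368 * 25.46^2
v^2 = 648.2116
FM = 0.5 * 0.29 * 1.29 * 0.0368 * 648.2116 = 4.4619 N

4.4619 N


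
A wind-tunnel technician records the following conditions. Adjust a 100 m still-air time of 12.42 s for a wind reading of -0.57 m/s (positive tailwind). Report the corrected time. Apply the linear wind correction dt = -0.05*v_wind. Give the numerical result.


dt = -0.05 * v_wind = -0.05 * -0.57 = 0.0285 s
t_corrected = t_still + dt = 12.42 + (0.0285)
t_corrected = 12.4485 s

12.4485 s


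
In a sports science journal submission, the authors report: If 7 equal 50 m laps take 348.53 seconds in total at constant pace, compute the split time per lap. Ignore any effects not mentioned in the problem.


Split time = total_time / n_laps = 348.53 / 7
Split time = 49.79 s per lap

49.79 s


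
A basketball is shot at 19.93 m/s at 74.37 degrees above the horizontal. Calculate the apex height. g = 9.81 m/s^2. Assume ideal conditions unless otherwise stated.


H = (v*sin(theta))^2 / (2*g)
vy = v*sin(theta) = 19.93 * sin(74.37 deg) = 19.193 m/s
H = vy^2 / (2*g) = 368.3721 / (2*9.81)
H = 368.3721 / 19.62 = 18.7753 m

18.7753 m


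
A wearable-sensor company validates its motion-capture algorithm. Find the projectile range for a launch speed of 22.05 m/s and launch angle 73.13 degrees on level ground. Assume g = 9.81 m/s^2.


R = v^2 * sin(2*theta) / g
Convert angle to radians: theta = 73.13 deg = 1.2764 rad
sin(2*theta) = sin(2.5527) = 0.5554
R = 22.05^2 * 0.5554 / 9.81
R = 486.2025 * 0.5554 / 9.81 = 27.5279 m

27.5279 m


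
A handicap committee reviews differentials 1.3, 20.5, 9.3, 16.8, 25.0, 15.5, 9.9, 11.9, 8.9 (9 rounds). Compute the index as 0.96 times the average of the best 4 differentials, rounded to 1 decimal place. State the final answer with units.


All differentials: 1.3, 20.5, 9.3, 16.8, 25.0, 15.5, 9.9, 11.9, 8.9
Sorted: 1.3, 8.9, 9.3, 9.9, 11.9, 15.5, 16.8, 20.5, 25.0
Best 4: 1.3, 8.9, 9.3, 9.9
Average of best = 29.4 / 4 = 7.35
Raw index = 7.35 * 0.96 = 7.056
Handicap index = round(7.056, 1) = 7.1

7.1


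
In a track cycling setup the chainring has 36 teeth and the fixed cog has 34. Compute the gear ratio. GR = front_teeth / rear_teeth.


GR = front_teeth / rear_teeth
GR = 36 / 34
GR = 1.0588

1.0588


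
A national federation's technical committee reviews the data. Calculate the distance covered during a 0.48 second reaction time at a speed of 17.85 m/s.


d = v * t
d = 17.85 * 0.48
d = 8.568 m

8.568 m


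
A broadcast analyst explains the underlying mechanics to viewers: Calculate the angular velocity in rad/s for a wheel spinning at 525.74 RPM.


omega = RPM * 2 * pi / 60
omega = 525.74 * 2 * 3.14159 / 60
omega = 3303.3218 / 60 = 55.0554 rad/s

55.0554 rad/s


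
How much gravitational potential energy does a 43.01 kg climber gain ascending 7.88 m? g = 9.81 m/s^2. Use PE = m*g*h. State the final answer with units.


PE = m * g * h
PE = 43.01 * 9.81 * 7.88
PE = 421.9281 * 7.88 = 3324.7934 J

3324.7934 J


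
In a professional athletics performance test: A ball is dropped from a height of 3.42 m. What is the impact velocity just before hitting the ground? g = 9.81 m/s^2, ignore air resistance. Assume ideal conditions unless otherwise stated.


v = sqrt(2 * g * h)
v = sqrt(2 * 9.81 * 3.42)
v = sqrt(67.1004) = 8.1915 m/s

8.1915 m/s


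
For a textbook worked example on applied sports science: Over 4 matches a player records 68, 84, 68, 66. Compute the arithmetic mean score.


Average = sum / n
Sum = 286
Average = 286 / 4 = 71.5

71.5


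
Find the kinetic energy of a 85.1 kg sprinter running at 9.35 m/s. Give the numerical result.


KE = 0.5 * m * v^2
KE = 0.5 * 85.1 * 9.35^2
KE = 0.5 * 85.1 * 87.4225 = 3719.8274 J

3719.8274 J


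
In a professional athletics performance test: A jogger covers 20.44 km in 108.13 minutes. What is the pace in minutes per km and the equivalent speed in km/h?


Pace = time / distance = 108.13 min / 20.44 km = 5.2901 min/km
Speed = distance / time_in_hours = 20.44 / 1.8022 hr
Speed = 11.3419 km/h

5.2901 min/km, 11.3419 km/h


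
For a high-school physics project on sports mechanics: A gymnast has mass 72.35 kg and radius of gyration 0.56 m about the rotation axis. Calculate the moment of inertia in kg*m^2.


I = m * k^2
I = 72.35 * 0.56^2
I = 72.35 * 0.3136 = 22.689 kg*m^2

22.689 kg*m^2


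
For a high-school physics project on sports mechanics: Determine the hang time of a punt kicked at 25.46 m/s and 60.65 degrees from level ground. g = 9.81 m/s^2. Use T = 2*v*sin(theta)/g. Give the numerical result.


T = 2*v*sin(theta)/g
sin(theta) = sin(60.65 deg) = 0.8716
T = 2*25.46*0.8716 / 9.81
T = 44.384 / 9.81 = 4.5244 s

4.5244 s


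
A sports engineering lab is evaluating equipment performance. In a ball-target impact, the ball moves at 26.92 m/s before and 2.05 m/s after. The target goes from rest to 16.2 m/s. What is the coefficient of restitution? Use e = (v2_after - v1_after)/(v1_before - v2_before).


e = (v2_after - v1_after) / (v1_before - v2_before)
Numerator = 16.2 - 2.05 = 14.15
Denominator = 26.92 - 0 = 26.92
e = 14.15 / 26.92 = 0.5256

0.5256


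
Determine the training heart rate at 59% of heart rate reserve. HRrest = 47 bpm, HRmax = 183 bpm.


Target = HRrest + pct*(HRmax - HRrest)
Heart rate reserve = HRmax - HRrest = 183 - 47 = 136 bpm
Fraction = 59% = 0.59
Target = 47 + 0.59 * 136
Target = 47 + 80.24 = 127.24 bpm

127.24 bpm


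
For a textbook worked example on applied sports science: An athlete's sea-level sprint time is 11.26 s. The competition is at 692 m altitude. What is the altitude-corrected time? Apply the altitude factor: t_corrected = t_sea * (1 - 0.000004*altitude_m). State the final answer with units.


Correction factor = 1 - 0.000004 * 692 = 0.997232
t_corrected = t_sea * factor = 11.26 * 0.997232
t_corrected = 11.2288 s

11.2288 s


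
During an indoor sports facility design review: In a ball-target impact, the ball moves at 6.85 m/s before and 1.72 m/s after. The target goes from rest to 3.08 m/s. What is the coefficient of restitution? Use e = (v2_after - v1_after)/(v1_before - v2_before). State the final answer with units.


e = (v2_after - v1_after) / (v1_before - v2_before)
Numerator = 3.08 - 1.72 = 1.36
Denominator = 6.85 - 0 = 6.85
e = 1.36 / 6.85 = 0.1985

0.1985


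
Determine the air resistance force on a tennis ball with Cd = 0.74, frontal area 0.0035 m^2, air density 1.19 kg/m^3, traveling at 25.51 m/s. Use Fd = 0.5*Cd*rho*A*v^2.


Fd = 0.5 * Cd * rho * A * v^2
Fd = 0.5 * 0.74 * 1.19 * 0.0035 * 25.51^2
v^2 = 650.7601
Fd = 0.5 * 0.74 * 1.19 * 0.0035 * 650.7601 = 1.0029 N

1.0029 N


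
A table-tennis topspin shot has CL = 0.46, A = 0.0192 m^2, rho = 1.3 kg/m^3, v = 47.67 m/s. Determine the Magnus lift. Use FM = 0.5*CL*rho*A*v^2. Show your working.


FM = 0.5 * CL * rho * A * v^2
FM = 0.5 * 0.46 * 1.3 * 0.0192 * 47.67^2
v^2 = 2272.4289
FM = 0.5 * 0.46 * 1.3 * 0.0192 * 2272.4289 = 13.0456 N

13.0456 N


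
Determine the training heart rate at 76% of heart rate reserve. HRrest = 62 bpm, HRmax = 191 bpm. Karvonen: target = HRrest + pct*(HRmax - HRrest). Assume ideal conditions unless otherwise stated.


Target = HRrest + pct*(HRmax - HRrest)
Heart rate reserve = HRmax - HRrest = 191 - 62 = 129 bpm
Fraction = 76% = 0.76
Target = 62 + 0.76 * 129
Target = 62 + 98.04 = 160.04 bpm

160.04 bpm


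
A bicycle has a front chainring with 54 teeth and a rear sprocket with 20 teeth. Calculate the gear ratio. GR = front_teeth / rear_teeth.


GR = front_teeth / rear_teeth
GR = 54 / 20
GR = 2.7

2.7


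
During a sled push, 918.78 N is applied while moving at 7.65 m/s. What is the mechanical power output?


P = F * v
P = 918.78 * 7.65
P = 7028.667 W

7028.667 W


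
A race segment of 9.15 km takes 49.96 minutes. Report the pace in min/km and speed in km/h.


Pace = time / distance = 49.96 min / 9.15 km = 5.4601 min/km
Speed = distance / time_in_hours = 9.15 / 0.8327 hr
Speed = 10.9888 km/h

5.4601 min/km, 10.9888 km/h


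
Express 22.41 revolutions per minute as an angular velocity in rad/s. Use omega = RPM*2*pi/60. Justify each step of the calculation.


omega = RPM * 2 * pi / 60
omega = 22.41 * 2 * 3.14159 / 60
omega = 140.8062 / 60 = 2.3468 rad/s

2.3468 rad/s


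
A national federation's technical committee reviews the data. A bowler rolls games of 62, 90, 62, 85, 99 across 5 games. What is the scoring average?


Average = sum / n
Sum = 398
Average = 398 / 5 = 79.6

79.6


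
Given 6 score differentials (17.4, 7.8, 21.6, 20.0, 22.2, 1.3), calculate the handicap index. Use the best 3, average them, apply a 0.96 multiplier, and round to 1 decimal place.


All differentials: 17.4, 7.8, 21.6, 20.0, 22.2, 1.3
Sorted: 1.3, 7.8, 17.4, 20.0, 21.6, 22.2
Best 3: 1.3, 7.8, 17.4
Average of best = 26.5 / 3 = 8.8333
Raw index = 8.8333 * 0.96 = 8.48
Handicap index = round(8.48, 1) = 8.5

8.5


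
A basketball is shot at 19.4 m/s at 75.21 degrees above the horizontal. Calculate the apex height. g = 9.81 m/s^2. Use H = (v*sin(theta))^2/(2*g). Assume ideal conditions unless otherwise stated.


H = (v*sin(theta))^2 / (2*g)
vy = v*sin(theta) = 19.4 * sin(75.21 deg) = 18.7572 m/s
H = vy^2 / (2*g) = 351.834 / (2*9.81)
H = 351.834 / 19.62 = 17.9324 m

17.9324 m


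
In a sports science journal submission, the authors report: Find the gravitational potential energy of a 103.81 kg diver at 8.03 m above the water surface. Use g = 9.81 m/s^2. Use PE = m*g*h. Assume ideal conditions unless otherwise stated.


PE = m * g * h
PE = 103.81 * 9.81 * 8.03
PE = 1018.3761 * 8.03 = 8177.5601 J

8177.5601 J


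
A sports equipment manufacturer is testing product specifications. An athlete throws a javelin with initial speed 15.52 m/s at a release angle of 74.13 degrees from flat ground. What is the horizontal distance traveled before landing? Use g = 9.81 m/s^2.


R = v^2 * sin(2*theta) / g
Convert angle to radians: theta = 74.13 deg = 1.2938 rad
sin(2*theta) = sin(2.5876) = 0.5261
R = 15.52^2 * 0.5261 / 9.81
R = 240.8704 * 0.5261 / 9.81 = 12.9168 m

12.9168 m


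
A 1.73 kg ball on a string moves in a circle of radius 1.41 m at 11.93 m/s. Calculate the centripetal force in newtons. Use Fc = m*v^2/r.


Fc = m * v^2 / r
v^2 = 11.93^2 = 142.3249
Fc = 1.73 * 142.3249 / 1.41
Fc = 246.2221 / 1.41 = 174.6256 N

174.6256 N


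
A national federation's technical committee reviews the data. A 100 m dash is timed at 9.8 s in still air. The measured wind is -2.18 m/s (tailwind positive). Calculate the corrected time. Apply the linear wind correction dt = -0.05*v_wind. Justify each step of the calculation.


dt = -0.05 * v_wind = -0.05 * -2.18 = 0.109 s
t_corrected = t_still + dt = 9.8 + (0.109)
t_corrected = 9.909 s

9.909 s


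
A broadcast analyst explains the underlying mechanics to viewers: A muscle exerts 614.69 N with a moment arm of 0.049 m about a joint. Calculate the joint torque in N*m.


tau = F * d
tau = 614.69 * 0.049
tau = 30.1198 N*m

30.1198 N*m
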